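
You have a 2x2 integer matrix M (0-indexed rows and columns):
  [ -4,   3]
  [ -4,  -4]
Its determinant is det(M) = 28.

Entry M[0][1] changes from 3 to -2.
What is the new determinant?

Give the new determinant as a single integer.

det is linear in row 0: changing M[0][1] by delta changes det by delta * cofactor(0,1).
Cofactor C_01 = (-1)^(0+1) * minor(0,1) = 4
Entry delta = -2 - 3 = -5
Det delta = -5 * 4 = -20
New det = 28 + -20 = 8

Answer: 8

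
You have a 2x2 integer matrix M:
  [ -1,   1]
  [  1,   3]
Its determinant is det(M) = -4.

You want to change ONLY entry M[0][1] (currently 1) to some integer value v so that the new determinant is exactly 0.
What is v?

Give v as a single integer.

Answer: -3

Derivation:
det is linear in entry M[0][1]: det = old_det + (v - 1) * C_01
Cofactor C_01 = -1
Want det = 0: -4 + (v - 1) * -1 = 0
  (v - 1) = 4 / -1 = -4
  v = 1 + (-4) = -3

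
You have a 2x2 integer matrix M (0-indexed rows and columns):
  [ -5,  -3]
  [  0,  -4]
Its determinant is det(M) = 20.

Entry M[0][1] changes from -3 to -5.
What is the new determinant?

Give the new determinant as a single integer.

Answer: 20

Derivation:
det is linear in row 0: changing M[0][1] by delta changes det by delta * cofactor(0,1).
Cofactor C_01 = (-1)^(0+1) * minor(0,1) = 0
Entry delta = -5 - -3 = -2
Det delta = -2 * 0 = 0
New det = 20 + 0 = 20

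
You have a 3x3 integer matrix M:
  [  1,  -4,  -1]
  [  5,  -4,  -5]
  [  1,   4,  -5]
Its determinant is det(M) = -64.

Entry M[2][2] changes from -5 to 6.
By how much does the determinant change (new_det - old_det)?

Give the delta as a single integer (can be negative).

Cofactor C_22 = 16
Entry delta = 6 - -5 = 11
Det delta = entry_delta * cofactor = 11 * 16 = 176

Answer: 176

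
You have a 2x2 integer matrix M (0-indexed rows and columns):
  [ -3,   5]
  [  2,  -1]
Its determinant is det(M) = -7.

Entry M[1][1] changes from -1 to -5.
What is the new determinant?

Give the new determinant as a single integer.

Answer: 5

Derivation:
det is linear in row 1: changing M[1][1] by delta changes det by delta * cofactor(1,1).
Cofactor C_11 = (-1)^(1+1) * minor(1,1) = -3
Entry delta = -5 - -1 = -4
Det delta = -4 * -3 = 12
New det = -7 + 12 = 5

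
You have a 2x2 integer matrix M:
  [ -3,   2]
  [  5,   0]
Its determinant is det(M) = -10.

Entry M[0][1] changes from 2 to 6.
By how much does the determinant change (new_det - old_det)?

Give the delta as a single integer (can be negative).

Answer: -20

Derivation:
Cofactor C_01 = -5
Entry delta = 6 - 2 = 4
Det delta = entry_delta * cofactor = 4 * -5 = -20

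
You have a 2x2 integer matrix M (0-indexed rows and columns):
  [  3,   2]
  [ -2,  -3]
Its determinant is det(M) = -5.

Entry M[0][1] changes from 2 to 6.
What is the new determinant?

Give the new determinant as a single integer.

Answer: 3

Derivation:
det is linear in row 0: changing M[0][1] by delta changes det by delta * cofactor(0,1).
Cofactor C_01 = (-1)^(0+1) * minor(0,1) = 2
Entry delta = 6 - 2 = 4
Det delta = 4 * 2 = 8
New det = -5 + 8 = 3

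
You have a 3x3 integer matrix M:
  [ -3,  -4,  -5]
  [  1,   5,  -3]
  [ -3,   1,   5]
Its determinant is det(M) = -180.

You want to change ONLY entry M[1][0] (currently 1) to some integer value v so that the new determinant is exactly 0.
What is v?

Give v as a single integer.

det is linear in entry M[1][0]: det = old_det + (v - 1) * C_10
Cofactor C_10 = 15
Want det = 0: -180 + (v - 1) * 15 = 0
  (v - 1) = 180 / 15 = 12
  v = 1 + (12) = 13

Answer: 13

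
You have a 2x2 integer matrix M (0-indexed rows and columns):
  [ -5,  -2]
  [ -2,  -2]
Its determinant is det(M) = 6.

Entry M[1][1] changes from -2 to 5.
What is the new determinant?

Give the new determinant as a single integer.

Answer: -29

Derivation:
det is linear in row 1: changing M[1][1] by delta changes det by delta * cofactor(1,1).
Cofactor C_11 = (-1)^(1+1) * minor(1,1) = -5
Entry delta = 5 - -2 = 7
Det delta = 7 * -5 = -35
New det = 6 + -35 = -29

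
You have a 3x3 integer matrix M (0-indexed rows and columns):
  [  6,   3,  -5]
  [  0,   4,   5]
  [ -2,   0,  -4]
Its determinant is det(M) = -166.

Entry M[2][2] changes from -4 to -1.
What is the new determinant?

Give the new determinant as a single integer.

Answer: -94

Derivation:
det is linear in row 2: changing M[2][2] by delta changes det by delta * cofactor(2,2).
Cofactor C_22 = (-1)^(2+2) * minor(2,2) = 24
Entry delta = -1 - -4 = 3
Det delta = 3 * 24 = 72
New det = -166 + 72 = -94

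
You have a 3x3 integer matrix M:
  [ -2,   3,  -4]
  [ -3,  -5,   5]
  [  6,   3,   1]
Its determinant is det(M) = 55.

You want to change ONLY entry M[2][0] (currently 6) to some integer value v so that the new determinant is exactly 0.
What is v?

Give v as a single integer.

det is linear in entry M[2][0]: det = old_det + (v - 6) * C_20
Cofactor C_20 = -5
Want det = 0: 55 + (v - 6) * -5 = 0
  (v - 6) = -55 / -5 = 11
  v = 6 + (11) = 17

Answer: 17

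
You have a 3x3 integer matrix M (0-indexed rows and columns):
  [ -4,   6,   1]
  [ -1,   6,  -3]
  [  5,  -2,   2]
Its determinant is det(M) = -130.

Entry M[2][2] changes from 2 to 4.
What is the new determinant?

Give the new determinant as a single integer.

Answer: -166

Derivation:
det is linear in row 2: changing M[2][2] by delta changes det by delta * cofactor(2,2).
Cofactor C_22 = (-1)^(2+2) * minor(2,2) = -18
Entry delta = 4 - 2 = 2
Det delta = 2 * -18 = -36
New det = -130 + -36 = -166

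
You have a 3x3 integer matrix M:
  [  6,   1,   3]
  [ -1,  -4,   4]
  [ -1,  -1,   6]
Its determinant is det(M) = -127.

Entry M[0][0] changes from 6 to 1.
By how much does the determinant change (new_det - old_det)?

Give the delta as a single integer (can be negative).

Answer: 100

Derivation:
Cofactor C_00 = -20
Entry delta = 1 - 6 = -5
Det delta = entry_delta * cofactor = -5 * -20 = 100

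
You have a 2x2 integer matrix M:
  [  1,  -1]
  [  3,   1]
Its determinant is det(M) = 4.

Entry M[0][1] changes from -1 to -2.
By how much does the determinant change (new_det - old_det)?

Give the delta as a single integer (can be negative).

Cofactor C_01 = -3
Entry delta = -2 - -1 = -1
Det delta = entry_delta * cofactor = -1 * -3 = 3

Answer: 3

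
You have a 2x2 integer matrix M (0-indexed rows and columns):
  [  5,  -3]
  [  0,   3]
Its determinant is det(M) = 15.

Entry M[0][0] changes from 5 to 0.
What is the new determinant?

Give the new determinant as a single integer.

Answer: 0

Derivation:
det is linear in row 0: changing M[0][0] by delta changes det by delta * cofactor(0,0).
Cofactor C_00 = (-1)^(0+0) * minor(0,0) = 3
Entry delta = 0 - 5 = -5
Det delta = -5 * 3 = -15
New det = 15 + -15 = 0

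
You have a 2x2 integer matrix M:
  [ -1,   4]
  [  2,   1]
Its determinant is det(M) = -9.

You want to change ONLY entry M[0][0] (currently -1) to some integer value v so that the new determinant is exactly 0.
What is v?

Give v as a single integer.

det is linear in entry M[0][0]: det = old_det + (v - -1) * C_00
Cofactor C_00 = 1
Want det = 0: -9 + (v - -1) * 1 = 0
  (v - -1) = 9 / 1 = 9
  v = -1 + (9) = 8

Answer: 8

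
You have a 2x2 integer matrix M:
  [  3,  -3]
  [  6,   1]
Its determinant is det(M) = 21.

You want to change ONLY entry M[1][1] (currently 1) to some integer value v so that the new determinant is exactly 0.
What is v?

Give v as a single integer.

Answer: -6

Derivation:
det is linear in entry M[1][1]: det = old_det + (v - 1) * C_11
Cofactor C_11 = 3
Want det = 0: 21 + (v - 1) * 3 = 0
  (v - 1) = -21 / 3 = -7
  v = 1 + (-7) = -6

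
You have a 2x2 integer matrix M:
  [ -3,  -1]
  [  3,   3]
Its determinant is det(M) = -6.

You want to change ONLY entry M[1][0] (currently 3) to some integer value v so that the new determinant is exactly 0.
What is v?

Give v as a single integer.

Answer: 9

Derivation:
det is linear in entry M[1][0]: det = old_det + (v - 3) * C_10
Cofactor C_10 = 1
Want det = 0: -6 + (v - 3) * 1 = 0
  (v - 3) = 6 / 1 = 6
  v = 3 + (6) = 9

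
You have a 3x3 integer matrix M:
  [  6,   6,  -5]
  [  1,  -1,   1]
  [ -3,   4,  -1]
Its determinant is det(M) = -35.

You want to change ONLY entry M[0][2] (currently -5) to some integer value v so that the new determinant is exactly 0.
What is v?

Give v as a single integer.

Answer: 30

Derivation:
det is linear in entry M[0][2]: det = old_det + (v - -5) * C_02
Cofactor C_02 = 1
Want det = 0: -35 + (v - -5) * 1 = 0
  (v - -5) = 35 / 1 = 35
  v = -5 + (35) = 30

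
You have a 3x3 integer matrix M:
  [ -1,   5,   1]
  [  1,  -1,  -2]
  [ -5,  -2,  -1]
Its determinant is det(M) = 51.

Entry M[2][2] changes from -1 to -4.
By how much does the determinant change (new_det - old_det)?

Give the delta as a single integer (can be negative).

Answer: 12

Derivation:
Cofactor C_22 = -4
Entry delta = -4 - -1 = -3
Det delta = entry_delta * cofactor = -3 * -4 = 12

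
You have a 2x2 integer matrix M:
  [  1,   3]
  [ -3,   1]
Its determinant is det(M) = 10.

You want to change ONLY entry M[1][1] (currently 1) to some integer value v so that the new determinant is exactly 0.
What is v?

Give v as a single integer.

det is linear in entry M[1][1]: det = old_det + (v - 1) * C_11
Cofactor C_11 = 1
Want det = 0: 10 + (v - 1) * 1 = 0
  (v - 1) = -10 / 1 = -10
  v = 1 + (-10) = -9

Answer: -9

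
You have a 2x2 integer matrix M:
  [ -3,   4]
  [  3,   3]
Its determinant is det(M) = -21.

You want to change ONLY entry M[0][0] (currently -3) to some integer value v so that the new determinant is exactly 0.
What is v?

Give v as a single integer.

det is linear in entry M[0][0]: det = old_det + (v - -3) * C_00
Cofactor C_00 = 3
Want det = 0: -21 + (v - -3) * 3 = 0
  (v - -3) = 21 / 3 = 7
  v = -3 + (7) = 4

Answer: 4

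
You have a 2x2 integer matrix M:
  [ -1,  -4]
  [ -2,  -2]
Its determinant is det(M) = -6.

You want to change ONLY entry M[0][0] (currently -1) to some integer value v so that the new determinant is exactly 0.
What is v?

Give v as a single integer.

det is linear in entry M[0][0]: det = old_det + (v - -1) * C_00
Cofactor C_00 = -2
Want det = 0: -6 + (v - -1) * -2 = 0
  (v - -1) = 6 / -2 = -3
  v = -1 + (-3) = -4

Answer: -4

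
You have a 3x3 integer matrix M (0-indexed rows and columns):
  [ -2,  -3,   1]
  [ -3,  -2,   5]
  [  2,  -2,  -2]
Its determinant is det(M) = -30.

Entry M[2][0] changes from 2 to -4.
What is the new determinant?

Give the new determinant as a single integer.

Answer: 48

Derivation:
det is linear in row 2: changing M[2][0] by delta changes det by delta * cofactor(2,0).
Cofactor C_20 = (-1)^(2+0) * minor(2,0) = -13
Entry delta = -4 - 2 = -6
Det delta = -6 * -13 = 78
New det = -30 + 78 = 48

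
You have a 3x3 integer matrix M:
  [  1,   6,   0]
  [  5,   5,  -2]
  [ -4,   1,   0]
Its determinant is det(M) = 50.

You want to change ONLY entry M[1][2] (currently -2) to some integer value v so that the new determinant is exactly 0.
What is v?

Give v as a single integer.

Answer: 0

Derivation:
det is linear in entry M[1][2]: det = old_det + (v - -2) * C_12
Cofactor C_12 = -25
Want det = 0: 50 + (v - -2) * -25 = 0
  (v - -2) = -50 / -25 = 2
  v = -2 + (2) = 0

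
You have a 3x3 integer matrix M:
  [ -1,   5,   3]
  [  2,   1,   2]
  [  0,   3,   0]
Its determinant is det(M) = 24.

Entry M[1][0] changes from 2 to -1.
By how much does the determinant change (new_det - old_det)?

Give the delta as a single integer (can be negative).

Answer: -27

Derivation:
Cofactor C_10 = 9
Entry delta = -1 - 2 = -3
Det delta = entry_delta * cofactor = -3 * 9 = -27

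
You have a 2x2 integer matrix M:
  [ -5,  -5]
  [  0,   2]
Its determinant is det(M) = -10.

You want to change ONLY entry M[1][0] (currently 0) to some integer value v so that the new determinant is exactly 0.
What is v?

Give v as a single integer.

det is linear in entry M[1][0]: det = old_det + (v - 0) * C_10
Cofactor C_10 = 5
Want det = 0: -10 + (v - 0) * 5 = 0
  (v - 0) = 10 / 5 = 2
  v = 0 + (2) = 2

Answer: 2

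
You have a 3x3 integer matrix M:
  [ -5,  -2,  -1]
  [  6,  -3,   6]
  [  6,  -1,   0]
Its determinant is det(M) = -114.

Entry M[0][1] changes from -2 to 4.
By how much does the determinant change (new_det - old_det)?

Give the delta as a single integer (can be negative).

Cofactor C_01 = 36
Entry delta = 4 - -2 = 6
Det delta = entry_delta * cofactor = 6 * 36 = 216

Answer: 216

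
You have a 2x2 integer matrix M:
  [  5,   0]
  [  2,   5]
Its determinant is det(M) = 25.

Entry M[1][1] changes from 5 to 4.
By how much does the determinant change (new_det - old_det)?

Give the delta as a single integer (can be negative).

Answer: -5

Derivation:
Cofactor C_11 = 5
Entry delta = 4 - 5 = -1
Det delta = entry_delta * cofactor = -1 * 5 = -5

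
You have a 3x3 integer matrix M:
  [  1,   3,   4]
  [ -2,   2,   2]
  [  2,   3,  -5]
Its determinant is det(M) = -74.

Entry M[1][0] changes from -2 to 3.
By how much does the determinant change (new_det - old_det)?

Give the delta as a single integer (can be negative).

Answer: 135

Derivation:
Cofactor C_10 = 27
Entry delta = 3 - -2 = 5
Det delta = entry_delta * cofactor = 5 * 27 = 135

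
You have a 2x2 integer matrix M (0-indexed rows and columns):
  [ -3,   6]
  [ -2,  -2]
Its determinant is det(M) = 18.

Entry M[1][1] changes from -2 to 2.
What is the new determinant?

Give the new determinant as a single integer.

Answer: 6

Derivation:
det is linear in row 1: changing M[1][1] by delta changes det by delta * cofactor(1,1).
Cofactor C_11 = (-1)^(1+1) * minor(1,1) = -3
Entry delta = 2 - -2 = 4
Det delta = 4 * -3 = -12
New det = 18 + -12 = 6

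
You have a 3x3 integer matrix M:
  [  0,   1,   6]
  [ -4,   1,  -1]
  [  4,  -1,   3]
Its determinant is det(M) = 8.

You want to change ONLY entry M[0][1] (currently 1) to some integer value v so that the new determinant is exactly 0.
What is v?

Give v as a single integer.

det is linear in entry M[0][1]: det = old_det + (v - 1) * C_01
Cofactor C_01 = 8
Want det = 0: 8 + (v - 1) * 8 = 0
  (v - 1) = -8 / 8 = -1
  v = 1 + (-1) = 0

Answer: 0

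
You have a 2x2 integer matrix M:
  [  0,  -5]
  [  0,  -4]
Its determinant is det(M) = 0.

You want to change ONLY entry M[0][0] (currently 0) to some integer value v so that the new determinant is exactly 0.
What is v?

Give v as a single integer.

Answer: 0

Derivation:
det is linear in entry M[0][0]: det = old_det + (v - 0) * C_00
Cofactor C_00 = -4
Want det = 0: 0 + (v - 0) * -4 = 0
  (v - 0) = 0 / -4 = 0
  v = 0 + (0) = 0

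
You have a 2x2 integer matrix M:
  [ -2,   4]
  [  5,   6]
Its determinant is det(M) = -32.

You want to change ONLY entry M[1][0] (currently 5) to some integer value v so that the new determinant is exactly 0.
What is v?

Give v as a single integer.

det is linear in entry M[1][0]: det = old_det + (v - 5) * C_10
Cofactor C_10 = -4
Want det = 0: -32 + (v - 5) * -4 = 0
  (v - 5) = 32 / -4 = -8
  v = 5 + (-8) = -3

Answer: -3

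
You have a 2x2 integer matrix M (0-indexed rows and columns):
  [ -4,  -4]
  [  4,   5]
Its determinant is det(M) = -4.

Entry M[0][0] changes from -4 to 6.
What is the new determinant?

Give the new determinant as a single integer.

det is linear in row 0: changing M[0][0] by delta changes det by delta * cofactor(0,0).
Cofactor C_00 = (-1)^(0+0) * minor(0,0) = 5
Entry delta = 6 - -4 = 10
Det delta = 10 * 5 = 50
New det = -4 + 50 = 46

Answer: 46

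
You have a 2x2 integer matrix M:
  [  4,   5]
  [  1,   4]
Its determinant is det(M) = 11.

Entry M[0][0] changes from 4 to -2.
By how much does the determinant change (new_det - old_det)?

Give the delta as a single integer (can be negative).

Cofactor C_00 = 4
Entry delta = -2 - 4 = -6
Det delta = entry_delta * cofactor = -6 * 4 = -24

Answer: -24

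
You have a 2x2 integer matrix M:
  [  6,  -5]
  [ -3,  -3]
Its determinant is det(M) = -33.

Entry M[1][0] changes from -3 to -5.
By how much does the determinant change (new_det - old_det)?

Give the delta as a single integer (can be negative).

Cofactor C_10 = 5
Entry delta = -5 - -3 = -2
Det delta = entry_delta * cofactor = -2 * 5 = -10

Answer: -10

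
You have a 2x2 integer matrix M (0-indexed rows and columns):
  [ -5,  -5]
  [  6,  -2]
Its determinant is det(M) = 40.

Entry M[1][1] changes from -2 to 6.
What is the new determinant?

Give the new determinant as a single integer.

Answer: 0

Derivation:
det is linear in row 1: changing M[1][1] by delta changes det by delta * cofactor(1,1).
Cofactor C_11 = (-1)^(1+1) * minor(1,1) = -5
Entry delta = 6 - -2 = 8
Det delta = 8 * -5 = -40
New det = 40 + -40 = 0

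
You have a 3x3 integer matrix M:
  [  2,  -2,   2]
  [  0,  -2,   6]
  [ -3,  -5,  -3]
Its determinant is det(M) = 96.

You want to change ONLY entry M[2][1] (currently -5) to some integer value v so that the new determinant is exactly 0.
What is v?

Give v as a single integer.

det is linear in entry M[2][1]: det = old_det + (v - -5) * C_21
Cofactor C_21 = -12
Want det = 0: 96 + (v - -5) * -12 = 0
  (v - -5) = -96 / -12 = 8
  v = -5 + (8) = 3

Answer: 3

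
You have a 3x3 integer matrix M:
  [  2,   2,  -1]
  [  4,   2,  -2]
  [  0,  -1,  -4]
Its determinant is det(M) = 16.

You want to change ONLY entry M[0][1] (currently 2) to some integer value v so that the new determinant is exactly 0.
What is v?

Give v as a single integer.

det is linear in entry M[0][1]: det = old_det + (v - 2) * C_01
Cofactor C_01 = 16
Want det = 0: 16 + (v - 2) * 16 = 0
  (v - 2) = -16 / 16 = -1
  v = 2 + (-1) = 1

Answer: 1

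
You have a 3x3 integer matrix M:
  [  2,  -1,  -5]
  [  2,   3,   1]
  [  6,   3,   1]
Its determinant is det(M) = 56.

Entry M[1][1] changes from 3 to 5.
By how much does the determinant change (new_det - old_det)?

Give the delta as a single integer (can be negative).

Cofactor C_11 = 32
Entry delta = 5 - 3 = 2
Det delta = entry_delta * cofactor = 2 * 32 = 64

Answer: 64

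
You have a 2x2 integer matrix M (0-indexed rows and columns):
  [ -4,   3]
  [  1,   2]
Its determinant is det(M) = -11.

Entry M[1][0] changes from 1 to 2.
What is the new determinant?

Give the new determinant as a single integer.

det is linear in row 1: changing M[1][0] by delta changes det by delta * cofactor(1,0).
Cofactor C_10 = (-1)^(1+0) * minor(1,0) = -3
Entry delta = 2 - 1 = 1
Det delta = 1 * -3 = -3
New det = -11 + -3 = -14

Answer: -14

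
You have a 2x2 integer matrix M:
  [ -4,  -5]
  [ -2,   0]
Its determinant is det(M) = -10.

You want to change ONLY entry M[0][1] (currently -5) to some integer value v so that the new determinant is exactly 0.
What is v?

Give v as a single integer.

det is linear in entry M[0][1]: det = old_det + (v - -5) * C_01
Cofactor C_01 = 2
Want det = 0: -10 + (v - -5) * 2 = 0
  (v - -5) = 10 / 2 = 5
  v = -5 + (5) = 0

Answer: 0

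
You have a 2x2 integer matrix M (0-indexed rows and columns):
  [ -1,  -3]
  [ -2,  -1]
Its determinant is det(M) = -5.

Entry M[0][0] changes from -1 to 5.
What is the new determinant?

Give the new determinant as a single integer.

Answer: -11

Derivation:
det is linear in row 0: changing M[0][0] by delta changes det by delta * cofactor(0,0).
Cofactor C_00 = (-1)^(0+0) * minor(0,0) = -1
Entry delta = 5 - -1 = 6
Det delta = 6 * -1 = -6
New det = -5 + -6 = -11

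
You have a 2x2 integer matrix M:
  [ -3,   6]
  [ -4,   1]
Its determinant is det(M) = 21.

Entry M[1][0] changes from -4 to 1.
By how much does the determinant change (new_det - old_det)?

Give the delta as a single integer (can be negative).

Answer: -30

Derivation:
Cofactor C_10 = -6
Entry delta = 1 - -4 = 5
Det delta = entry_delta * cofactor = 5 * -6 = -30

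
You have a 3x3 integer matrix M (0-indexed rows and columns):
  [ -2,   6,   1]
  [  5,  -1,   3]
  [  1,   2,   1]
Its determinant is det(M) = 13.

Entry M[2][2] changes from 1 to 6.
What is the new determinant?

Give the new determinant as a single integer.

Answer: -127

Derivation:
det is linear in row 2: changing M[2][2] by delta changes det by delta * cofactor(2,2).
Cofactor C_22 = (-1)^(2+2) * minor(2,2) = -28
Entry delta = 6 - 1 = 5
Det delta = 5 * -28 = -140
New det = 13 + -140 = -127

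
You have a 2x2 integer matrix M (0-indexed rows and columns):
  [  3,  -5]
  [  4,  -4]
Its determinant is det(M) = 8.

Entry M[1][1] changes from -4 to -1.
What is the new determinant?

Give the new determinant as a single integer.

Answer: 17

Derivation:
det is linear in row 1: changing M[1][1] by delta changes det by delta * cofactor(1,1).
Cofactor C_11 = (-1)^(1+1) * minor(1,1) = 3
Entry delta = -1 - -4 = 3
Det delta = 3 * 3 = 9
New det = 8 + 9 = 17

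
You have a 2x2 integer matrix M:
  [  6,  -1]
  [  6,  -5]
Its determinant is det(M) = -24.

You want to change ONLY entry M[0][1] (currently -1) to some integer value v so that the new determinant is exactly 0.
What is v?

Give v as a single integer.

Answer: -5

Derivation:
det is linear in entry M[0][1]: det = old_det + (v - -1) * C_01
Cofactor C_01 = -6
Want det = 0: -24 + (v - -1) * -6 = 0
  (v - -1) = 24 / -6 = -4
  v = -1 + (-4) = -5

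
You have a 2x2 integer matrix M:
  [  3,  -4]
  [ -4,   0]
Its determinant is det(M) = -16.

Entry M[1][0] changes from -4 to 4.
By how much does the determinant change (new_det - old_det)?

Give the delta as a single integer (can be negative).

Cofactor C_10 = 4
Entry delta = 4 - -4 = 8
Det delta = entry_delta * cofactor = 8 * 4 = 32

Answer: 32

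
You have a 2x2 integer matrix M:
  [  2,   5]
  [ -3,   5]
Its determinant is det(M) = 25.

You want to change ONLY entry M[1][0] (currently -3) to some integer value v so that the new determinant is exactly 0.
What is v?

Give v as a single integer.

det is linear in entry M[1][0]: det = old_det + (v - -3) * C_10
Cofactor C_10 = -5
Want det = 0: 25 + (v - -3) * -5 = 0
  (v - -3) = -25 / -5 = 5
  v = -3 + (5) = 2

Answer: 2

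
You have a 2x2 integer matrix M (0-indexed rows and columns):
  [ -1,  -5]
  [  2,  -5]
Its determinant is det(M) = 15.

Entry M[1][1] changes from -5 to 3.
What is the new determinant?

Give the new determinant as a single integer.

det is linear in row 1: changing M[1][1] by delta changes det by delta * cofactor(1,1).
Cofactor C_11 = (-1)^(1+1) * minor(1,1) = -1
Entry delta = 3 - -5 = 8
Det delta = 8 * -1 = -8
New det = 15 + -8 = 7

Answer: 7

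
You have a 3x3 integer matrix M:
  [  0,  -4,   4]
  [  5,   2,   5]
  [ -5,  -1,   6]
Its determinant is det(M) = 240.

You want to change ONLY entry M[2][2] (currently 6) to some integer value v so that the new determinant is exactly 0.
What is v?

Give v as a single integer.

Answer: -6

Derivation:
det is linear in entry M[2][2]: det = old_det + (v - 6) * C_22
Cofactor C_22 = 20
Want det = 0: 240 + (v - 6) * 20 = 0
  (v - 6) = -240 / 20 = -12
  v = 6 + (-12) = -6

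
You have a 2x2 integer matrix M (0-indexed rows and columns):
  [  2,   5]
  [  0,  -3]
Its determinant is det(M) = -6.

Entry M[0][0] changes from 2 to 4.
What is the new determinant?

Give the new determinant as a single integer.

Answer: -12

Derivation:
det is linear in row 0: changing M[0][0] by delta changes det by delta * cofactor(0,0).
Cofactor C_00 = (-1)^(0+0) * minor(0,0) = -3
Entry delta = 4 - 2 = 2
Det delta = 2 * -3 = -6
New det = -6 + -6 = -12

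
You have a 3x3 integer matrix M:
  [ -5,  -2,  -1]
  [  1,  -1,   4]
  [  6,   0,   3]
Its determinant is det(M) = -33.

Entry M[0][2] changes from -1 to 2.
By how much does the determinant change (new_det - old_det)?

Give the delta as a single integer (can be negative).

Cofactor C_02 = 6
Entry delta = 2 - -1 = 3
Det delta = entry_delta * cofactor = 3 * 6 = 18

Answer: 18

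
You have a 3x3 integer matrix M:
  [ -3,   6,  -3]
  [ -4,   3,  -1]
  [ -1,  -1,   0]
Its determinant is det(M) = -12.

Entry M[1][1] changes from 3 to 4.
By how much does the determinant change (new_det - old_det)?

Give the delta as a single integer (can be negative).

Cofactor C_11 = -3
Entry delta = 4 - 3 = 1
Det delta = entry_delta * cofactor = 1 * -3 = -3

Answer: -3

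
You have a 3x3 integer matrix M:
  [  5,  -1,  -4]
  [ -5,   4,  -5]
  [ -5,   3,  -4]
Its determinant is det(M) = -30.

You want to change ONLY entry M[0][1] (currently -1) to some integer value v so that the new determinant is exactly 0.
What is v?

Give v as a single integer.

Answer: 5

Derivation:
det is linear in entry M[0][1]: det = old_det + (v - -1) * C_01
Cofactor C_01 = 5
Want det = 0: -30 + (v - -1) * 5 = 0
  (v - -1) = 30 / 5 = 6
  v = -1 + (6) = 5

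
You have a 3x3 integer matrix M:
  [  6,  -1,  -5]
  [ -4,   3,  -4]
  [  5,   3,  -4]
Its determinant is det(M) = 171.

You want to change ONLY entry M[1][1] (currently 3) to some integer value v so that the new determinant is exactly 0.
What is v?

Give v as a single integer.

Answer: -168

Derivation:
det is linear in entry M[1][1]: det = old_det + (v - 3) * C_11
Cofactor C_11 = 1
Want det = 0: 171 + (v - 3) * 1 = 0
  (v - 3) = -171 / 1 = -171
  v = 3 + (-171) = -168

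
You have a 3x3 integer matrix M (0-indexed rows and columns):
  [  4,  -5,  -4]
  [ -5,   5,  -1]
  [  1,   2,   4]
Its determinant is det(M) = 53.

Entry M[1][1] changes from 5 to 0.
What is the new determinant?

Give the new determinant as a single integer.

det is linear in row 1: changing M[1][1] by delta changes det by delta * cofactor(1,1).
Cofactor C_11 = (-1)^(1+1) * minor(1,1) = 20
Entry delta = 0 - 5 = -5
Det delta = -5 * 20 = -100
New det = 53 + -100 = -47

Answer: -47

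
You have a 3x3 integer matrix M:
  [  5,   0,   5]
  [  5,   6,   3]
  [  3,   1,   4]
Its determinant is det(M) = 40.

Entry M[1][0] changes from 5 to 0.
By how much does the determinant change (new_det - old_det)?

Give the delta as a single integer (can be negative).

Answer: -25

Derivation:
Cofactor C_10 = 5
Entry delta = 0 - 5 = -5
Det delta = entry_delta * cofactor = -5 * 5 = -25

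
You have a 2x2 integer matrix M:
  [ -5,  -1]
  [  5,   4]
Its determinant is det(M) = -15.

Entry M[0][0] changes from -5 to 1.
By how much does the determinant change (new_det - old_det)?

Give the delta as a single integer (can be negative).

Answer: 24

Derivation:
Cofactor C_00 = 4
Entry delta = 1 - -5 = 6
Det delta = entry_delta * cofactor = 6 * 4 = 24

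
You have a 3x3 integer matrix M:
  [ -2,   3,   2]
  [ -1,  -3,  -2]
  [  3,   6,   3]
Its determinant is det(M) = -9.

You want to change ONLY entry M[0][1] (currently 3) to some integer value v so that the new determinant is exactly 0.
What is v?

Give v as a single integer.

det is linear in entry M[0][1]: det = old_det + (v - 3) * C_01
Cofactor C_01 = -3
Want det = 0: -9 + (v - 3) * -3 = 0
  (v - 3) = 9 / -3 = -3
  v = 3 + (-3) = 0

Answer: 0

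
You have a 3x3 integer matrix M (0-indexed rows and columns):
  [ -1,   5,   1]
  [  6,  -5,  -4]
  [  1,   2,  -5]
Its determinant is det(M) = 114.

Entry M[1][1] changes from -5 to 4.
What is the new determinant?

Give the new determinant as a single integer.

det is linear in row 1: changing M[1][1] by delta changes det by delta * cofactor(1,1).
Cofactor C_11 = (-1)^(1+1) * minor(1,1) = 4
Entry delta = 4 - -5 = 9
Det delta = 9 * 4 = 36
New det = 114 + 36 = 150

Answer: 150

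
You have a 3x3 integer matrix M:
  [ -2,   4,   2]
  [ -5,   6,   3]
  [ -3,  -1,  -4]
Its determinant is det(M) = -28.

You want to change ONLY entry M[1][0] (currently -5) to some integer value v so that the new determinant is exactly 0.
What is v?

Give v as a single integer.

Answer: -3

Derivation:
det is linear in entry M[1][0]: det = old_det + (v - -5) * C_10
Cofactor C_10 = 14
Want det = 0: -28 + (v - -5) * 14 = 0
  (v - -5) = 28 / 14 = 2
  v = -5 + (2) = -3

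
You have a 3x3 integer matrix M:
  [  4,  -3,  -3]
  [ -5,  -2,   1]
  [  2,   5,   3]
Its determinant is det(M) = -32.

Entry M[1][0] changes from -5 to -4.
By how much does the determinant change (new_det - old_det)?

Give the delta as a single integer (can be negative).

Cofactor C_10 = -6
Entry delta = -4 - -5 = 1
Det delta = entry_delta * cofactor = 1 * -6 = -6

Answer: -6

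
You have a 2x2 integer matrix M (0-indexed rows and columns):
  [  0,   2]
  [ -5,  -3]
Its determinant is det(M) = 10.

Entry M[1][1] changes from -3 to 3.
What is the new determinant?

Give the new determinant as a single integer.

Answer: 10

Derivation:
det is linear in row 1: changing M[1][1] by delta changes det by delta * cofactor(1,1).
Cofactor C_11 = (-1)^(1+1) * minor(1,1) = 0
Entry delta = 3 - -3 = 6
Det delta = 6 * 0 = 0
New det = 10 + 0 = 10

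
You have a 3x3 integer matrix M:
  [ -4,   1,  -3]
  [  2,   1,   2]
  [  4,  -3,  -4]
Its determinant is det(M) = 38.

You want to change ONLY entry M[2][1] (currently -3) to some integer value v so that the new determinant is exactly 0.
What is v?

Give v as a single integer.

det is linear in entry M[2][1]: det = old_det + (v - -3) * C_21
Cofactor C_21 = 2
Want det = 0: 38 + (v - -3) * 2 = 0
  (v - -3) = -38 / 2 = -19
  v = -3 + (-19) = -22

Answer: -22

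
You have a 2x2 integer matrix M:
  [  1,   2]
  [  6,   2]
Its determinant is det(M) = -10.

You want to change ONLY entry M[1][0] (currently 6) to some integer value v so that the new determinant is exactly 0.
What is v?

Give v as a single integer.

Answer: 1

Derivation:
det is linear in entry M[1][0]: det = old_det + (v - 6) * C_10
Cofactor C_10 = -2
Want det = 0: -10 + (v - 6) * -2 = 0
  (v - 6) = 10 / -2 = -5
  v = 6 + (-5) = 1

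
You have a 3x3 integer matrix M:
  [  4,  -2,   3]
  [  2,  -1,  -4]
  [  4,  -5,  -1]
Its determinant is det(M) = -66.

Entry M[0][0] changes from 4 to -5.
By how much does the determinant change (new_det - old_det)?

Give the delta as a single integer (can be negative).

Answer: 171

Derivation:
Cofactor C_00 = -19
Entry delta = -5 - 4 = -9
Det delta = entry_delta * cofactor = -9 * -19 = 171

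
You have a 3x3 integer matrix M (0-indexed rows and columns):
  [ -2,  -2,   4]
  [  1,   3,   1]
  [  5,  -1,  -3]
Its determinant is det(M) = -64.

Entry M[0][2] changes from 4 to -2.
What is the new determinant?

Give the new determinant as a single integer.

Answer: 32

Derivation:
det is linear in row 0: changing M[0][2] by delta changes det by delta * cofactor(0,2).
Cofactor C_02 = (-1)^(0+2) * minor(0,2) = -16
Entry delta = -2 - 4 = -6
Det delta = -6 * -16 = 96
New det = -64 + 96 = 32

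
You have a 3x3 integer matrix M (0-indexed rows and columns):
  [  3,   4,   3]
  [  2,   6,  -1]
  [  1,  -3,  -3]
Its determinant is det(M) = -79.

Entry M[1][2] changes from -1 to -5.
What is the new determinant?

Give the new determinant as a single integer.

Answer: -131

Derivation:
det is linear in row 1: changing M[1][2] by delta changes det by delta * cofactor(1,2).
Cofactor C_12 = (-1)^(1+2) * minor(1,2) = 13
Entry delta = -5 - -1 = -4
Det delta = -4 * 13 = -52
New det = -79 + -52 = -131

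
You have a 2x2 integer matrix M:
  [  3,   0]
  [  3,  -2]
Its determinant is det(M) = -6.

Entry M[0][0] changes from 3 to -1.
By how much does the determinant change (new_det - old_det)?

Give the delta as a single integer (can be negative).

Cofactor C_00 = -2
Entry delta = -1 - 3 = -4
Det delta = entry_delta * cofactor = -4 * -2 = 8

Answer: 8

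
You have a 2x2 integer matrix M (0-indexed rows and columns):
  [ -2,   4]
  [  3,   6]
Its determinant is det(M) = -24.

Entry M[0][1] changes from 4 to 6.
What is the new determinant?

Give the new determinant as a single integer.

Answer: -30

Derivation:
det is linear in row 0: changing M[0][1] by delta changes det by delta * cofactor(0,1).
Cofactor C_01 = (-1)^(0+1) * minor(0,1) = -3
Entry delta = 6 - 4 = 2
Det delta = 2 * -3 = -6
New det = -24 + -6 = -30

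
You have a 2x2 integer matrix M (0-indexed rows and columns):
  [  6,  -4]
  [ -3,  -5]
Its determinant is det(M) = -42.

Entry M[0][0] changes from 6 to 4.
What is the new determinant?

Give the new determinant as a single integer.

det is linear in row 0: changing M[0][0] by delta changes det by delta * cofactor(0,0).
Cofactor C_00 = (-1)^(0+0) * minor(0,0) = -5
Entry delta = 4 - 6 = -2
Det delta = -2 * -5 = 10
New det = -42 + 10 = -32

Answer: -32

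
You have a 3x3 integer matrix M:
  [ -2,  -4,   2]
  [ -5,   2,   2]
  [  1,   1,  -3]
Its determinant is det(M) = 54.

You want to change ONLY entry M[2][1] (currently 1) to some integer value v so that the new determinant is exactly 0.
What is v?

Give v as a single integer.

Answer: 10

Derivation:
det is linear in entry M[2][1]: det = old_det + (v - 1) * C_21
Cofactor C_21 = -6
Want det = 0: 54 + (v - 1) * -6 = 0
  (v - 1) = -54 / -6 = 9
  v = 1 + (9) = 10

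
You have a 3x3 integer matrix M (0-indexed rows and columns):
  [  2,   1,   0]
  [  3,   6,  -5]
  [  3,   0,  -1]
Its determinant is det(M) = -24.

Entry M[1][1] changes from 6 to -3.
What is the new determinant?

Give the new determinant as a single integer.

det is linear in row 1: changing M[1][1] by delta changes det by delta * cofactor(1,1).
Cofactor C_11 = (-1)^(1+1) * minor(1,1) = -2
Entry delta = -3 - 6 = -9
Det delta = -9 * -2 = 18
New det = -24 + 18 = -6

Answer: -6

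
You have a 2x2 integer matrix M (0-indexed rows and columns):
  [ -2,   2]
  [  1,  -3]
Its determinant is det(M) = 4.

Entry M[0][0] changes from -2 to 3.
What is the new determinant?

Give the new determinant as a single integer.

det is linear in row 0: changing M[0][0] by delta changes det by delta * cofactor(0,0).
Cofactor C_00 = (-1)^(0+0) * minor(0,0) = -3
Entry delta = 3 - -2 = 5
Det delta = 5 * -3 = -15
New det = 4 + -15 = -11

Answer: -11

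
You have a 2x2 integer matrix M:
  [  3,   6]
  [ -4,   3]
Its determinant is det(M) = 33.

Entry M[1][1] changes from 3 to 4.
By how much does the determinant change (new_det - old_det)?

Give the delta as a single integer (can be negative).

Answer: 3

Derivation:
Cofactor C_11 = 3
Entry delta = 4 - 3 = 1
Det delta = entry_delta * cofactor = 1 * 3 = 3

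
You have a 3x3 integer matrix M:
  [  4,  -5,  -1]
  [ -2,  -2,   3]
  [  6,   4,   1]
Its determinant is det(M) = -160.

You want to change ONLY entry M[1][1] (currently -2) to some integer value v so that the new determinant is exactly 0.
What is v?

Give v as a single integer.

Answer: 14

Derivation:
det is linear in entry M[1][1]: det = old_det + (v - -2) * C_11
Cofactor C_11 = 10
Want det = 0: -160 + (v - -2) * 10 = 0
  (v - -2) = 160 / 10 = 16
  v = -2 + (16) = 14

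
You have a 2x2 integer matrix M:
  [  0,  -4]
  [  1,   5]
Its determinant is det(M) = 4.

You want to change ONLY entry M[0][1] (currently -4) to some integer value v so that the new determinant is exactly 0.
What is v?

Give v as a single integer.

Answer: 0

Derivation:
det is linear in entry M[0][1]: det = old_det + (v - -4) * C_01
Cofactor C_01 = -1
Want det = 0: 4 + (v - -4) * -1 = 0
  (v - -4) = -4 / -1 = 4
  v = -4 + (4) = 0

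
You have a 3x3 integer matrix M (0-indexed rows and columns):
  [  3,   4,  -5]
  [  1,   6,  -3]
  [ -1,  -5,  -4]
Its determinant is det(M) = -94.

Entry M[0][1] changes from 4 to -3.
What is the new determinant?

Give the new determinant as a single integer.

Answer: -143

Derivation:
det is linear in row 0: changing M[0][1] by delta changes det by delta * cofactor(0,1).
Cofactor C_01 = (-1)^(0+1) * minor(0,1) = 7
Entry delta = -3 - 4 = -7
Det delta = -7 * 7 = -49
New det = -94 + -49 = -143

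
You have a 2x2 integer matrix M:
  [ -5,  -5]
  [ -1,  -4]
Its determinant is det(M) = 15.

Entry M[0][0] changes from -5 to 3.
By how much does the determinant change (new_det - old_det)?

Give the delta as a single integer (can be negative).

Answer: -32

Derivation:
Cofactor C_00 = -4
Entry delta = 3 - -5 = 8
Det delta = entry_delta * cofactor = 8 * -4 = -32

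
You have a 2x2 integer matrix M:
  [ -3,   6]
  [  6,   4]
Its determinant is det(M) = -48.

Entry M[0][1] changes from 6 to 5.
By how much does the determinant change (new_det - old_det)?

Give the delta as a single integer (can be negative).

Answer: 6

Derivation:
Cofactor C_01 = -6
Entry delta = 5 - 6 = -1
Det delta = entry_delta * cofactor = -1 * -6 = 6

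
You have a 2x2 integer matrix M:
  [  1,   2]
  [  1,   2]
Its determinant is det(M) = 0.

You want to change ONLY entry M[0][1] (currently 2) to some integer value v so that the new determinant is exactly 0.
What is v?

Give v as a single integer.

det is linear in entry M[0][1]: det = old_det + (v - 2) * C_01
Cofactor C_01 = -1
Want det = 0: 0 + (v - 2) * -1 = 0
  (v - 2) = 0 / -1 = 0
  v = 2 + (0) = 2

Answer: 2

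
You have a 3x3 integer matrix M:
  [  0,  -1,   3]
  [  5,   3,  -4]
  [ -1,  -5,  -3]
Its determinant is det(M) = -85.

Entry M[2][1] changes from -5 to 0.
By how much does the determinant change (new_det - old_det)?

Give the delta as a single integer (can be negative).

Cofactor C_21 = 15
Entry delta = 0 - -5 = 5
Det delta = entry_delta * cofactor = 5 * 15 = 75

Answer: 75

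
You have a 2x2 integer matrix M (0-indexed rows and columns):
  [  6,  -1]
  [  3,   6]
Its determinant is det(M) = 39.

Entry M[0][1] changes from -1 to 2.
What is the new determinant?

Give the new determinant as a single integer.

Answer: 30

Derivation:
det is linear in row 0: changing M[0][1] by delta changes det by delta * cofactor(0,1).
Cofactor C_01 = (-1)^(0+1) * minor(0,1) = -3
Entry delta = 2 - -1 = 3
Det delta = 3 * -3 = -9
New det = 39 + -9 = 30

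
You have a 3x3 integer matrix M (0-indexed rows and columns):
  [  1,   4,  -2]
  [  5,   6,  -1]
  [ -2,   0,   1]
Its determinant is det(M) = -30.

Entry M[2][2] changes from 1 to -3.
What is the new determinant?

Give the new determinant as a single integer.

Answer: 26

Derivation:
det is linear in row 2: changing M[2][2] by delta changes det by delta * cofactor(2,2).
Cofactor C_22 = (-1)^(2+2) * minor(2,2) = -14
Entry delta = -3 - 1 = -4
Det delta = -4 * -14 = 56
New det = -30 + 56 = 26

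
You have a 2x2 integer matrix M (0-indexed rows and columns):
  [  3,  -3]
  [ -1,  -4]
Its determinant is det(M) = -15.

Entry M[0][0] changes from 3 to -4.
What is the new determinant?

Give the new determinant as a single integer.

det is linear in row 0: changing M[0][0] by delta changes det by delta * cofactor(0,0).
Cofactor C_00 = (-1)^(0+0) * minor(0,0) = -4
Entry delta = -4 - 3 = -7
Det delta = -7 * -4 = 28
New det = -15 + 28 = 13

Answer: 13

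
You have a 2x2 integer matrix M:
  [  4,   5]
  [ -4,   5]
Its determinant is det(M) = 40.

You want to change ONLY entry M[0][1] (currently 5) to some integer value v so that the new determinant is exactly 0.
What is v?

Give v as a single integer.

det is linear in entry M[0][1]: det = old_det + (v - 5) * C_01
Cofactor C_01 = 4
Want det = 0: 40 + (v - 5) * 4 = 0
  (v - 5) = -40 / 4 = -10
  v = 5 + (-10) = -5

Answer: -5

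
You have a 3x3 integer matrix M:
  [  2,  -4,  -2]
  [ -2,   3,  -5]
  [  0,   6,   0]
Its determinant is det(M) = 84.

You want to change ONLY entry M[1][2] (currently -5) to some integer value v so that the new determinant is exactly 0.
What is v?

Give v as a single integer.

det is linear in entry M[1][2]: det = old_det + (v - -5) * C_12
Cofactor C_12 = -12
Want det = 0: 84 + (v - -5) * -12 = 0
  (v - -5) = -84 / -12 = 7
  v = -5 + (7) = 2

Answer: 2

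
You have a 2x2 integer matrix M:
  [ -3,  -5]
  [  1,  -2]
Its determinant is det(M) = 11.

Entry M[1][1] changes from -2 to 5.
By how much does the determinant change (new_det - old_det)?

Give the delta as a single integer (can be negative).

Cofactor C_11 = -3
Entry delta = 5 - -2 = 7
Det delta = entry_delta * cofactor = 7 * -3 = -21

Answer: -21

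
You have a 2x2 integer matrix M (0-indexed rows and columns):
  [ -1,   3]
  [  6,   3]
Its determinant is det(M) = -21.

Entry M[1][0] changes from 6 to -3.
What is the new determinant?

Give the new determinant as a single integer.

det is linear in row 1: changing M[1][0] by delta changes det by delta * cofactor(1,0).
Cofactor C_10 = (-1)^(1+0) * minor(1,0) = -3
Entry delta = -3 - 6 = -9
Det delta = -9 * -3 = 27
New det = -21 + 27 = 6

Answer: 6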